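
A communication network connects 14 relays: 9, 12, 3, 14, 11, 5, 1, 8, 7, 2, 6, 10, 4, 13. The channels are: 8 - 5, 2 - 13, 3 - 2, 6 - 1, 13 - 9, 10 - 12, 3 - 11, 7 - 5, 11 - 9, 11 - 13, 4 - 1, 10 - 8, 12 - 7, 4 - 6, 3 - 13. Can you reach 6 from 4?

Yes

From 4 we can reach 1, 4, 6, which includes 6.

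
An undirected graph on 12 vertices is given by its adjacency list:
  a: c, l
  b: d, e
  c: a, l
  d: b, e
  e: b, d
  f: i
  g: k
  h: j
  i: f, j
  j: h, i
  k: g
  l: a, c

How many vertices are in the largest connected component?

Starting from g we can reach g, k. That is one component of size 2.
Starting from a we can reach a, c, l. That is one component of size 3.
Starting from b we can reach b, d, e. That is one component of size 3.
Starting from f we can reach f, h, i, j. That is one component of size 4.
The largest has 4 vertices.

4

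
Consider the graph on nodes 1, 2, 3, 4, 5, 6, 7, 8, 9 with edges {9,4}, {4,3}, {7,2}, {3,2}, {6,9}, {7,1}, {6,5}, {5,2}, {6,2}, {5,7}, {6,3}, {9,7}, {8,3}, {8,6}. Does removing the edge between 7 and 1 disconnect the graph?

Yes

Removing 7–1 leaves no path between 7 and 1: the component count goes from 1 to 2. So it is a bridge.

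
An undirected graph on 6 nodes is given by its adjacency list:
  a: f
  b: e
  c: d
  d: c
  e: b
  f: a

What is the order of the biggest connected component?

2

Starting from a we can reach a, f. That is one component of size 2.
Starting from b we can reach b, e. That is one component of size 2.
Starting from c we can reach c, d. That is one component of size 2.
The largest has 2 vertices.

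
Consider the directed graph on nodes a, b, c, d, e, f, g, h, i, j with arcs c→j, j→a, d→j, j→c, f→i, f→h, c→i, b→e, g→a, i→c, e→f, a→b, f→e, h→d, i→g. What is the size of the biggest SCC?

10

{a, b, c, d, e, f, g, h, i, j} are all mutually reachable — one SCC of size 10.
The largest has 10 vertices.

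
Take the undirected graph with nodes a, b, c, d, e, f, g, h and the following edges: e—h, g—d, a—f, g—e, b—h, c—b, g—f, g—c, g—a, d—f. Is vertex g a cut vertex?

Yes

Deleting g raises the number of components from 1 to 2, so g is a cut vertex.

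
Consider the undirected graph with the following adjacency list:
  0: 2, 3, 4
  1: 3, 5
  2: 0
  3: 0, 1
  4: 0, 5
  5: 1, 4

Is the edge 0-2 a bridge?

Yes

Removing 0-2 leaves no path between 0 and 2: the component count goes from 1 to 2. So it is a bridge.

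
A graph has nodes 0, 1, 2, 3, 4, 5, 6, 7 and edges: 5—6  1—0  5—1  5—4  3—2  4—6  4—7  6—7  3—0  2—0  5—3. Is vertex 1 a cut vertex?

Deleting 1 leaves 1 component (was 1) (its neighbors 0, 5 remain connected to each other), so 1 is not a cut vertex.

No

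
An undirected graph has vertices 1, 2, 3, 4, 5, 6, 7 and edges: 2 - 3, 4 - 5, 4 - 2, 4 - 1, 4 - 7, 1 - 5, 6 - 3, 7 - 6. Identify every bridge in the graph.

none

The edges on the cycle 4-1-5-4 are not bridges since each lies on that cycle.
Every edge lies on some cycle, so there are no bridges.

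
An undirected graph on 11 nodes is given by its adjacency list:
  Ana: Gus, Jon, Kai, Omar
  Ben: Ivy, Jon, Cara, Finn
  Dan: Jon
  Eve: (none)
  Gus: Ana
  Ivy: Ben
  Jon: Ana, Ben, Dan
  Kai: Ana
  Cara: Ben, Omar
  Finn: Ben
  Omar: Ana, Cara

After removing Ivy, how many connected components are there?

With Ivy gone, the remaining components are: {Eve}; {Ana, Ben, Dan, Gus, Jon, Kai, Cara, Finn, Omar}.
That is 2 components.

2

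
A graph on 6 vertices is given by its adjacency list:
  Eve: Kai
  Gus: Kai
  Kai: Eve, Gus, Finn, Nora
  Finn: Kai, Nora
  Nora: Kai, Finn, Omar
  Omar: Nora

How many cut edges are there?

3

The edges on the cycle Finn-Nora-Kai-Finn are not bridges since each lies on that cycle.
But removing Kai-Gus disconnects Kai from Gus; removing Nora-Omar disconnects Nora from Omar; removing Kai-Eve disconnects Kai from Eve — these are bridges.
That makes 3 bridges.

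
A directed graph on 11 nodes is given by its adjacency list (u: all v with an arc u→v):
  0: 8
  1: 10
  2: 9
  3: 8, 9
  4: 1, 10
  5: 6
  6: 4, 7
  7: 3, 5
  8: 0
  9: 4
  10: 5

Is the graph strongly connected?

No

There is no directed path from 3 to 2, so the graph is not strongly connected.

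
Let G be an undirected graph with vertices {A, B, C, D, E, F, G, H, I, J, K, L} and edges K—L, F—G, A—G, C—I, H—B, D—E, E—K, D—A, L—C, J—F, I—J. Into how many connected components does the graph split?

Starting from B we can reach B, H. That is one component of size 2.
Starting from A we can reach A, C, D, E, F, G, I, J, K, L. That is one component of size 10.
Total: 2 components.

2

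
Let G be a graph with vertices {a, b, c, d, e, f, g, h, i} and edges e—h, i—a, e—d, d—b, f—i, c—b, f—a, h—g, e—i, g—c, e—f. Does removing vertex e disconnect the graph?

Yes

Deleting e raises the number of components from 1 to 2, so e is a cut vertex.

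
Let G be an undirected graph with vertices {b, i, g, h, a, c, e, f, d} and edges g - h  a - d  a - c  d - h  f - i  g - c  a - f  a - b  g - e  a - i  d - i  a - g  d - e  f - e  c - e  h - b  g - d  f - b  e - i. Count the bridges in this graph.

0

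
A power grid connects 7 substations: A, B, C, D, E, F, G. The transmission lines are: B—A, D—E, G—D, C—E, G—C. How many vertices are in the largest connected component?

F is isolated — a component by itself.
Starting from A we can reach A, B. That is one component of size 2.
Starting from C we can reach C, D, E, G. That is one component of size 4.
The largest has 4 vertices.

4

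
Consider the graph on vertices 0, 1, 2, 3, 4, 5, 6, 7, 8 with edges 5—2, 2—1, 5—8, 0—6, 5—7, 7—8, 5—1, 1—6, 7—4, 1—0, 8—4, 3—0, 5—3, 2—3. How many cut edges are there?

The edges on the cycle 5-7-4-8-5 are not bridges since each lies on that cycle.
Every edge lies on some cycle, so there are no bridges.

0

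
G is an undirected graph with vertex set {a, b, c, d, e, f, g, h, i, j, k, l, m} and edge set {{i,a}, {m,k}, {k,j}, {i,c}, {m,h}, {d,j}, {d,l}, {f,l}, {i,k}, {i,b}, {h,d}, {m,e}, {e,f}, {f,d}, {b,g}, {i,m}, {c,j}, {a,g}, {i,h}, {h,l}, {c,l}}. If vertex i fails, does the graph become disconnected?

Yes

Deleting i raises the number of components from 1 to 2, so i is a cut vertex.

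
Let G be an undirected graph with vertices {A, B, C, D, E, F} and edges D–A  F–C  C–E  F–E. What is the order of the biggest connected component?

3

B is isolated — a component by itself.
Starting from A we can reach A, D. That is one component of size 2.
Starting from C we can reach C, E, F. That is one component of size 3.
The largest has 3 vertices.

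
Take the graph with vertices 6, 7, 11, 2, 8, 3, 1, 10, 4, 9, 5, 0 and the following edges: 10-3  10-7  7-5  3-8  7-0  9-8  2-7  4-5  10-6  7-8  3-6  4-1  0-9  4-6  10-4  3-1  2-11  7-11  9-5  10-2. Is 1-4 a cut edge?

After removing 1-4, the path 1-3-10-4 still connects them, so the edge is not a bridge.

No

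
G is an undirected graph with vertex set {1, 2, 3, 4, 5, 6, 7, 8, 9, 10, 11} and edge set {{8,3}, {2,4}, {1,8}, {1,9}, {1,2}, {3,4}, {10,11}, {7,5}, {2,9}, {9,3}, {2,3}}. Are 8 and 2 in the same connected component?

Yes

From 8 we can reach 1, 2, 3, 4, 8, 9, which includes 2.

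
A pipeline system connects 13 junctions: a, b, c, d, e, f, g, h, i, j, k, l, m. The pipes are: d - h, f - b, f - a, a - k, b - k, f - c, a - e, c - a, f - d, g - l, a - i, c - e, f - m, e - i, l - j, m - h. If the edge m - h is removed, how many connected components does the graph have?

2

m and h are still connected via m-f-d-h, so the component count stays at 2.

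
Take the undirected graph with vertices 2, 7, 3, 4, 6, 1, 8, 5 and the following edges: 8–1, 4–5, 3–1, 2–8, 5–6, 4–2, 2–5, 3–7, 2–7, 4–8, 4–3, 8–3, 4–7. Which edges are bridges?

The edges on the cycle 4-2-5-4 are not bridges since each lies on that cycle.
But removing 5–6 disconnects 5 from 6 — this is a bridge.

5-6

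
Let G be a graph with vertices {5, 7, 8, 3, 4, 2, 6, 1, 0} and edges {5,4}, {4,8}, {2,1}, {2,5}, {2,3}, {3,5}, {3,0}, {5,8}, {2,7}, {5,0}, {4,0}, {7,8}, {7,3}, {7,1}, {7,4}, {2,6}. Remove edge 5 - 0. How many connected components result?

1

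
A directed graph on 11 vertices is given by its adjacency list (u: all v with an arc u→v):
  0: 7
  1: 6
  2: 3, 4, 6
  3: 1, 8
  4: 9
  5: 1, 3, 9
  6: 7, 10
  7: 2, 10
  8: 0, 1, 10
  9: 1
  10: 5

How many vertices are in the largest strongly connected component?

11

{0, 1, 2, 3, 4, 5, 6, 7, 8, 9, 10} are all mutually reachable — one SCC of size 11.
The largest has 11 vertices.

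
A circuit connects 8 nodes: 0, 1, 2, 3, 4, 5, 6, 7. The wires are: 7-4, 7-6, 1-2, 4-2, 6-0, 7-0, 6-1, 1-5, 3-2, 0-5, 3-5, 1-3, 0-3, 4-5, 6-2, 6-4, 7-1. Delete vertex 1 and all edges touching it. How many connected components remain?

1

With 1 gone, the remaining components are: {0, 2, 3, 4, 5, 6, 7}.
That is 1 component.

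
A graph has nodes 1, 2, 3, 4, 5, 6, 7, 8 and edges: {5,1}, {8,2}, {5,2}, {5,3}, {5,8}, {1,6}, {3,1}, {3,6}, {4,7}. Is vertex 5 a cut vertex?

Yes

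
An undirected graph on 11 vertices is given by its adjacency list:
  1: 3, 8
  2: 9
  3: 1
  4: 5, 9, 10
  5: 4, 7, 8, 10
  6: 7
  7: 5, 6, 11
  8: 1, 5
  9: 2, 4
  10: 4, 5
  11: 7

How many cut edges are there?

8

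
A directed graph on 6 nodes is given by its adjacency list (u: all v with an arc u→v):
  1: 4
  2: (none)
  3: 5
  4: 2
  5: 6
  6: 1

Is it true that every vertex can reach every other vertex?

No

There is no directed path from 1 to 6, so the graph is not strongly connected.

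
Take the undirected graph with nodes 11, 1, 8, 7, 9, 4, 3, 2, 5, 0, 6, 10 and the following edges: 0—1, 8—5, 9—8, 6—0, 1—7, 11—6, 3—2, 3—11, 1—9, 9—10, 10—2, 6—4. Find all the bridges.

1-7, 4-6, 5-8, 8-9

The edges on the cycle 3-11-6-0-1-9-10-2-3 are not bridges since each lies on that cycle.
But removing 8—9 disconnects 8 from 9; removing 4—6 disconnects 4 from 6; removing 7—1 disconnects 7 from 1; removing 8—5 disconnects 8 from 5 — these are bridges.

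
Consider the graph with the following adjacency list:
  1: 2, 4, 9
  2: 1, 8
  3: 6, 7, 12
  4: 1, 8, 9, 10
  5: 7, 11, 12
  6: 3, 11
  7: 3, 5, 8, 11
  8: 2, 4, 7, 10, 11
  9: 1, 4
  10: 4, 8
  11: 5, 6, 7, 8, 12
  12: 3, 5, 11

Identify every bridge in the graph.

none

The edges on the cycle 7-5-12-3-7 are not bridges since each lies on that cycle.
Every edge lies on some cycle, so there are no bridges.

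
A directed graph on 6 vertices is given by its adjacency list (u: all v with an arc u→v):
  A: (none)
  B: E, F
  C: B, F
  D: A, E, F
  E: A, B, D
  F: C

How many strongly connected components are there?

2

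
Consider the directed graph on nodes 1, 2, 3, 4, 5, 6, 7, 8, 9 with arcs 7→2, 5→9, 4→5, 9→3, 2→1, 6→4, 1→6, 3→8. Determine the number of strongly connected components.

{1} is an SCC by itself.
{4} is an SCC by itself.
{6} is an SCC by itself.
{7} is an SCC by itself.
{5} is an SCC by itself.
(and 4 more singleton SCCs)
That gives 9 strongly connected components.

9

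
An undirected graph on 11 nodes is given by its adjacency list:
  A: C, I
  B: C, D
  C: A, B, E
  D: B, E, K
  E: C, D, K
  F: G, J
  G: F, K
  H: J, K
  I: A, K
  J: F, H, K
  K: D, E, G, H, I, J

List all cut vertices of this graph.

K

Removing K increases the component count from 1 to 2, so K is a cut vertex.
By contrast removing C leaves 1 component; it is not a cut vertex. No other vertex is a cut vertex either.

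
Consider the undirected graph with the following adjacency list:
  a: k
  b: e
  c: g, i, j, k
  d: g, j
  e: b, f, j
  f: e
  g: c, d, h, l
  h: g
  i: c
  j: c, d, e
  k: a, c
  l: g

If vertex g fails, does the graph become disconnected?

Yes

Deleting g raises the number of components from 1 to 3, so g is a cut vertex.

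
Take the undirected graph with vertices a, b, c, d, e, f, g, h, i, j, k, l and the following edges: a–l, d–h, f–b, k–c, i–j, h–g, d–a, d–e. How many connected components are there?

Starting from c we can reach c, k. That is one component of size 2.
Starting from i we can reach i, j. That is one component of size 2.
Starting from b we can reach b, f. That is one component of size 2.
Starting from a we can reach a, d, e, g, h, l. That is one component of size 6.
Total: 4 components.

4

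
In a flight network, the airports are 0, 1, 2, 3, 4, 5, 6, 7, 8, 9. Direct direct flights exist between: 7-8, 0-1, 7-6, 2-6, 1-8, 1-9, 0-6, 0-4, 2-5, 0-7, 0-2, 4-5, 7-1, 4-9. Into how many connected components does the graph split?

2

3 is isolated — a component by itself.
Starting from 0 we can reach 0, 1, 2, 4, 5, 6, 7, 8, 9. That is one component of size 9.
Total: 2 components.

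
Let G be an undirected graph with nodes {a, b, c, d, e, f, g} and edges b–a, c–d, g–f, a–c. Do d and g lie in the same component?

No

The component containing d is {a, b, c, d}, and g is not in it.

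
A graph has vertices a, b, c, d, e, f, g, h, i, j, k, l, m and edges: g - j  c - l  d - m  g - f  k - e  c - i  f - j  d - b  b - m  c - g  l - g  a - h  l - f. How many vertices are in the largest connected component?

6

Starting from e we can reach e, k. That is one component of size 2.
Starting from a we can reach a, h. That is one component of size 2.
Starting from b we can reach b, d, m. That is one component of size 3.
Starting from c we can reach c, f, g, i, j, l. That is one component of size 6.
The largest has 6 vertices.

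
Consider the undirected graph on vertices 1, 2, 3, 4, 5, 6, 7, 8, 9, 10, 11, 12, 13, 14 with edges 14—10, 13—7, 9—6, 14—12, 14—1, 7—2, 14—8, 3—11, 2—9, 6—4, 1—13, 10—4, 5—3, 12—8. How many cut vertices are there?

2

Removing 3 increases the component count from 2 to 3, so 3 is a cut vertex.
Removing 14 increases the component count from 2 to 3, so 14 is a cut vertex.
By contrast removing 12 leaves 2 components; it is not a cut vertex. No other vertex is a cut vertex either.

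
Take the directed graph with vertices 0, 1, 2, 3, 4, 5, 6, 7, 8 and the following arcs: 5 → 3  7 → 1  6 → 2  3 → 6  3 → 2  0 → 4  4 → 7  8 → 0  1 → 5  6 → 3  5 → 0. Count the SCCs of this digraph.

4

{0, 1, 4, 5, 7} are all mutually reachable — one SCC of size 5.
{3, 6} are all mutually reachable — one SCC of size 2.
{8} is an SCC by itself.
{2} is an SCC by itself.
That gives 4 strongly connected components.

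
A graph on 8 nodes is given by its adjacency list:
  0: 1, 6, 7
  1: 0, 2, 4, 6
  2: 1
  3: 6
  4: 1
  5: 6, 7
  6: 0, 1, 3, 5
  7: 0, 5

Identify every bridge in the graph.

1-2, 1-4, 3-6

The edges on the cycle 1-6-5-7-0-1 are not bridges since each lies on that cycle.
But removing 1-4 disconnects 1 from 4; removing 6-3 disconnects 6 from 3; removing 2-1 disconnects 2 from 1 — these are bridges.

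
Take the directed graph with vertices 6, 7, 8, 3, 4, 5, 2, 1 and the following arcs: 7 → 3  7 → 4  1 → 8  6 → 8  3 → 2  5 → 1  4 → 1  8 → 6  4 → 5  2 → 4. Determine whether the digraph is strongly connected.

No

There is no directed path from 8 to 4, so the graph is not strongly connected.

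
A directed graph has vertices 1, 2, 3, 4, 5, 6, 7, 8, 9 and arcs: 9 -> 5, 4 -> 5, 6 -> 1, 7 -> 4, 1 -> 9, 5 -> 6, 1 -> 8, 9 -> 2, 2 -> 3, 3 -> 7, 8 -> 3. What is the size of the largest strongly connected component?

{1, 2, 3, 4, 5, 6, 7, 8, 9} are all mutually reachable — one SCC of size 9.
The largest has 9 vertices.

9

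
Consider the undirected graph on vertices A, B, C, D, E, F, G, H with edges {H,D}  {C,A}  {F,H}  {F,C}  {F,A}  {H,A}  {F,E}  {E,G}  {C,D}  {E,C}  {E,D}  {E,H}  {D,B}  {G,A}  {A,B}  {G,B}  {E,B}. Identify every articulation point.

none

Removing H, for instance, still leaves 1 component. No single vertex removal increases the component count — the graph has no articulation points.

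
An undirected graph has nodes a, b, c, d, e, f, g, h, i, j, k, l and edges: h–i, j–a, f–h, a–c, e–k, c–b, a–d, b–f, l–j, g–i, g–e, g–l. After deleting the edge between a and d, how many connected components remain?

2

Before removal there is 1 component.
a–d is a bridge — removing it separates a's side from d's side.
After removal: 2 components.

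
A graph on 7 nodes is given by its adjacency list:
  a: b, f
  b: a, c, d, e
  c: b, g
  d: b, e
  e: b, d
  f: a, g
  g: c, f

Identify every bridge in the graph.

none

The edges on the cycle b-e-d-b are not bridges since each lies on that cycle.
Every edge lies on some cycle, so there are no bridges.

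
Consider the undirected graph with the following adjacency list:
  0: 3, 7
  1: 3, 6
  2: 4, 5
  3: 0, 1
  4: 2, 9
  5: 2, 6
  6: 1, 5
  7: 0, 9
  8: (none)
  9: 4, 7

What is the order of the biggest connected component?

9

8 is isolated — a component by itself.
Starting from 0 we can reach 0, 1, 2, 3, 4, 5, 6, 7, 9. That is one component of size 9.
The largest has 9 vertices.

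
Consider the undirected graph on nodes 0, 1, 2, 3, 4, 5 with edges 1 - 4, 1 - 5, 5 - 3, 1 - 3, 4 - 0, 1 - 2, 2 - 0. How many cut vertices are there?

1

Removing 1 increases the component count from 1 to 2, so 1 is a cut vertex.
By contrast removing 3 leaves 1 component; it is not a cut vertex. No other vertex is a cut vertex either.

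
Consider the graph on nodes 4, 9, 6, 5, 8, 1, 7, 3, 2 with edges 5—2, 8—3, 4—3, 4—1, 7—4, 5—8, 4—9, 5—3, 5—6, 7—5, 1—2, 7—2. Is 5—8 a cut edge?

No

After removing 5—8, the path 5-3-8 still connects them, so the edge is not a bridge.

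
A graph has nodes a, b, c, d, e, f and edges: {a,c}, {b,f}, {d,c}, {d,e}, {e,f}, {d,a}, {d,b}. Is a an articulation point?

Deleting a leaves 1 component (was 1) (its neighbors c, d remain connected to each other), so a is not a cut vertex.

No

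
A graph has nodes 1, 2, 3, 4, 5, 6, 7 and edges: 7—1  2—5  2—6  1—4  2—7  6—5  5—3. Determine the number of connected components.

1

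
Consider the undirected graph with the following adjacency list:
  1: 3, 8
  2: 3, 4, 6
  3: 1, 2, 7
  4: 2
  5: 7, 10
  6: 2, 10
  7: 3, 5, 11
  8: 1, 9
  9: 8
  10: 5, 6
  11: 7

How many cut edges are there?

5

The edges on the cycle 3-7-5-10-6-2-3 are not bridges since each lies on that cycle.
But removing 3-1 disconnects 3 from 1; removing 9-8 disconnects 9 from 8; removing 1-8 disconnects 1 from 8; removing 11-7 disconnects 11 from 7 — these are bridges.
In total 5 edges are bridges.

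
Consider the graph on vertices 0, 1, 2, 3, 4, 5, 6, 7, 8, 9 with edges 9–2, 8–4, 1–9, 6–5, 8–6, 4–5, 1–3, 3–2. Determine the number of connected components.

4

0 is isolated — a component by itself.
7 is isolated — a component by itself.
Starting from 4 we can reach 4, 5, 6, 8. That is one component of size 4.
Starting from 1 we can reach 1, 2, 3, 9. That is one component of size 4.
Total: 4 components.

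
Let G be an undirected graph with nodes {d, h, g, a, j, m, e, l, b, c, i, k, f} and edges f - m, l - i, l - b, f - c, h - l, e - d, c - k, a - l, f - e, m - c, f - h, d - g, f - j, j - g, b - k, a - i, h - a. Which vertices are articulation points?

Removing f increases the component count from 1 to 2, so f is a cut vertex.
By contrast removing c leaves 1 component; it is not a cut vertex. No other vertex is a cut vertex either.

f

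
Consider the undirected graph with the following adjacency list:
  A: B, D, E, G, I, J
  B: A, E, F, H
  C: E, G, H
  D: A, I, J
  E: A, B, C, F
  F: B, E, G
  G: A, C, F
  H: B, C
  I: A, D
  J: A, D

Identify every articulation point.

A

Removing A increases the component count from 1 to 2, so A is a cut vertex.
By contrast removing E leaves 1 component; it is not a cut vertex. No other vertex is a cut vertex either.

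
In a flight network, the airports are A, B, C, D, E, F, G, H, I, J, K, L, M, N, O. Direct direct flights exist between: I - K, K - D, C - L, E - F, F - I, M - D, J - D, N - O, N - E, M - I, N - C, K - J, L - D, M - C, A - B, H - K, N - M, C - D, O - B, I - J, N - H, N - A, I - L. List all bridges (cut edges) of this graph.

none

The edges on the cycle N-E-F-I-M-N are not bridges since each lies on that cycle.
Every edge lies on some cycle, so there are no bridges.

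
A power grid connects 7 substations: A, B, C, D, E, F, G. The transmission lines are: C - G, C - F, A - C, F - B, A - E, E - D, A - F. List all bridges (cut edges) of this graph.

A-E, B-F, C-G, D-E

The edges on the cycle A-C-F-A are not bridges since each lies on that cycle.
But removing F - B disconnects F from B; removing E - D disconnects E from D; removing C - G disconnects C from G; removing A - E disconnects A from E — these are bridges.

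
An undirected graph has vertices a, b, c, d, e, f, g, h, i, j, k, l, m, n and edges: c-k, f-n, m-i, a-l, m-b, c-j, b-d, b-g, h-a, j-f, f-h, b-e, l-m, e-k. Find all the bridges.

b-d, b-g, f-n, i-m

The edges on the cycle c-j-f-h-a-l-m-b-e-k-c are not bridges since each lies on that cycle.
But removing d-b disconnects d from b; removing g-b disconnects g from b; removing f-n disconnects f from n; removing i-m disconnects i from m — these are bridges.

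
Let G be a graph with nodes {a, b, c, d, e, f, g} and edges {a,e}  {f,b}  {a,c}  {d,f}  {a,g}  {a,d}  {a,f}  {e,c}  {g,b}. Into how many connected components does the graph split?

Starting from a we can reach a, b, c, d, e, f, g. That is one component of size 7.
Total: 1 component.

1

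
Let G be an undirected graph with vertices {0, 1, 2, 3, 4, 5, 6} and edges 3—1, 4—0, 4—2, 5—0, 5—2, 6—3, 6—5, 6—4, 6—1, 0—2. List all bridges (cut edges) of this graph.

none

The edges on the cycle 6-3-1-6 are not bridges since each lies on that cycle.
Every edge lies on some cycle, so there are no bridges.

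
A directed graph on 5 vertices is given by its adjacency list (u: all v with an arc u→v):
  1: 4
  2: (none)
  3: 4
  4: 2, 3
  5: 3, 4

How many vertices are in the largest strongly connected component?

{3, 4} are all mutually reachable — one SCC of size 2.
{2} is an SCC by itself.
{5} is an SCC by itself.
{1} is an SCC by itself.
The largest has 2 vertices.

2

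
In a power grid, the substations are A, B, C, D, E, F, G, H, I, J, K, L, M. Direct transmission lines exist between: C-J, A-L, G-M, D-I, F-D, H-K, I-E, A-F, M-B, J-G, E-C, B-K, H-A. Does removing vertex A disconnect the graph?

Yes

Deleting A raises the number of components from 1 to 2, so A is a cut vertex.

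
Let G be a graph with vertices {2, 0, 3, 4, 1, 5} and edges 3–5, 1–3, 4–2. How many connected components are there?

3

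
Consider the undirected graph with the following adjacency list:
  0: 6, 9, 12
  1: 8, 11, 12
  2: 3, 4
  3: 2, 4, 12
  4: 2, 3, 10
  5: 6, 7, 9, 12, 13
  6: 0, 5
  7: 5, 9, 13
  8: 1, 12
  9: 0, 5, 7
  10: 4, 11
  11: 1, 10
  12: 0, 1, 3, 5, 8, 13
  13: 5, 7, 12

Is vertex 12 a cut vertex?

Deleting 12 raises the number of components from 1 to 2, so 12 is a cut vertex.

Yes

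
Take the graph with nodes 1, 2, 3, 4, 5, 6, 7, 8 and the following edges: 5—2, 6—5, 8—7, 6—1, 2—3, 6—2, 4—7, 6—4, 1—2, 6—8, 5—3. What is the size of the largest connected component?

8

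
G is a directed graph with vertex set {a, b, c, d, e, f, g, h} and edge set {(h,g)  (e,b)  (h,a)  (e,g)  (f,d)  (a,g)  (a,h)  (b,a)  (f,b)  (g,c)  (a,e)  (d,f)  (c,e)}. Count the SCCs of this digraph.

2

{a, b, c, e, g, h} are all mutually reachable — one SCC of size 6.
{d, f} are all mutually reachable — one SCC of size 2.
That gives 2 strongly connected components.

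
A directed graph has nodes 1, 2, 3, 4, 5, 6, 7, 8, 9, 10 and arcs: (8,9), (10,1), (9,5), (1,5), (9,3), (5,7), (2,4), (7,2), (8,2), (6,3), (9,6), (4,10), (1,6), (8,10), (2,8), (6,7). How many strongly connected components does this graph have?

2

{1, 2, 4, 5, 6, 7, 8, 9, 10} are all mutually reachable — one SCC of size 9.
{3} is an SCC by itself.
That gives 2 strongly connected components.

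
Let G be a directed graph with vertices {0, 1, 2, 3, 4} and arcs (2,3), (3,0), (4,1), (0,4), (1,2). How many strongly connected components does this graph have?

{0, 1, 2, 3, 4} are all mutually reachable — one SCC of size 5.
That gives 1 strongly connected component.

1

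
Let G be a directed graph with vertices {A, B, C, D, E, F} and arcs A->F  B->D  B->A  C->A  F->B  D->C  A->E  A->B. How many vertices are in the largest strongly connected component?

5

{A, B, C, D, F} are all mutually reachable — one SCC of size 5.
{E} is an SCC by itself.
The largest has 5 vertices.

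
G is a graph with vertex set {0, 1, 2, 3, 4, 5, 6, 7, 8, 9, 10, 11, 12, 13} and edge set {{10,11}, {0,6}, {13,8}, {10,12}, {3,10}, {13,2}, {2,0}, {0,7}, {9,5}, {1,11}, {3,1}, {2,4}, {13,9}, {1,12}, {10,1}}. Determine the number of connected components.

Starting from 1 we can reach 1, 3, 10, 11, 12. That is one component of size 5.
Starting from 0 we can reach 0, 2, 4, 5, 6, 7, 8, 9, 13. That is one component of size 9.
Total: 2 components.

2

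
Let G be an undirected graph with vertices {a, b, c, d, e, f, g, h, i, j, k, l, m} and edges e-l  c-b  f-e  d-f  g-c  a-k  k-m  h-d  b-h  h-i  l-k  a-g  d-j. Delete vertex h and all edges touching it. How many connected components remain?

2

With h gone, the remaining components are: {i}; {a, b, c, d, e, f, g, j, k, l, m}.
That is 2 components.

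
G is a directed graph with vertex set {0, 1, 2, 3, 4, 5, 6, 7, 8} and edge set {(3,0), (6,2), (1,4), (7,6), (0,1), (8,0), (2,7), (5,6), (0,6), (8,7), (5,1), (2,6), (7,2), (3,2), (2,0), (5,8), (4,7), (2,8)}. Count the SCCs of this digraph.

{0, 1, 2, 4, 6, 7, 8} are all mutually reachable — one SCC of size 7.
{5} is an SCC by itself.
{3} is an SCC by itself.
That gives 3 strongly connected components.

3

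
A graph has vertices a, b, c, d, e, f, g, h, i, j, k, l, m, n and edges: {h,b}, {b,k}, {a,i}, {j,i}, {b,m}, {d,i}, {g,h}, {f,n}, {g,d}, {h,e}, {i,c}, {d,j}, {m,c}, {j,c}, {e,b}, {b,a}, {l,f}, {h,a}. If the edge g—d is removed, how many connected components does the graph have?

2

g and d are still connected via g-h-a-i-d, so the component count stays at 2.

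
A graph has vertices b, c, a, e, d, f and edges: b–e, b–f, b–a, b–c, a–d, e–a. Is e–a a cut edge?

No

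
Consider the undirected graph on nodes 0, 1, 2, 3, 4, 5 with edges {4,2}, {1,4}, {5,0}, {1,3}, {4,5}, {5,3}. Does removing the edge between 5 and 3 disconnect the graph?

After removing 5—3, the path 5-4-1-3 still connects them, so the edge is not a bridge.

No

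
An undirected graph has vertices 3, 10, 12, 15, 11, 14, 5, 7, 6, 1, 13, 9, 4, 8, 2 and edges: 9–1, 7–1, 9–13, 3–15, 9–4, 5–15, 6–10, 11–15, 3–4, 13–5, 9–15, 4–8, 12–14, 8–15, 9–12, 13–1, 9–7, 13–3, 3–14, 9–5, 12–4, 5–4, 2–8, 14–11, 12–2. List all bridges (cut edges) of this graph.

10-6

The edges on the cycle 12-14-11-15-8-2-12 are not bridges since each lies on that cycle.
But removing 6–10 disconnects 6 from 10 — this is a bridge.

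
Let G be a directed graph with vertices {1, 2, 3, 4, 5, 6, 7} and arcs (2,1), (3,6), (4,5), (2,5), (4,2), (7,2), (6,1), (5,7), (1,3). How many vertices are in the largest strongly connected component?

3

{1, 3, 6} are all mutually reachable — one SCC of size 3.
{2, 5, 7} are all mutually reachable — one SCC of size 3.
{4} is an SCC by itself.
The largest has 3 vertices.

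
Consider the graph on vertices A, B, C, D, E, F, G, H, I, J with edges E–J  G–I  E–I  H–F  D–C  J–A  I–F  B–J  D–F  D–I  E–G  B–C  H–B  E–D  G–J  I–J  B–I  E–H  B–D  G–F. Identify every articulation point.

J

Removing J increases the component count from 1 to 2, so J is a cut vertex.
By contrast removing G leaves 1 component; it is not a cut vertex. No other vertex is a cut vertex either.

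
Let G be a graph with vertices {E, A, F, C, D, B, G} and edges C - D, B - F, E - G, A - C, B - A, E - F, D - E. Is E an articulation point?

Deleting E raises the number of components from 1 to 2, so E is a cut vertex.

Yes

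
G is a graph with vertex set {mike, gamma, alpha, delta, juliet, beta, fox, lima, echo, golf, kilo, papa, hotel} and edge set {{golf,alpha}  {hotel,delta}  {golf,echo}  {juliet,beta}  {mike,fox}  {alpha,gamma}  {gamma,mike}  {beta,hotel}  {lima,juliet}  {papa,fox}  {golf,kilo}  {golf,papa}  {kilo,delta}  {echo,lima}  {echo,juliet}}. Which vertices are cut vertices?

Removing golf increases the component count from 1 to 2, so golf is a cut vertex.
By contrast removing echo leaves 1 component; it is not a cut vertex. No other vertex is a cut vertex either.

golf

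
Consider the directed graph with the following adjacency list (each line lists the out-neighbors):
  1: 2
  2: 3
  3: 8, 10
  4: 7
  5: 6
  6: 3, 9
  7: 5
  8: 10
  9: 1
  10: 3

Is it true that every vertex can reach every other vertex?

No

There is no directed path from 6 to 7, so the graph is not strongly connected.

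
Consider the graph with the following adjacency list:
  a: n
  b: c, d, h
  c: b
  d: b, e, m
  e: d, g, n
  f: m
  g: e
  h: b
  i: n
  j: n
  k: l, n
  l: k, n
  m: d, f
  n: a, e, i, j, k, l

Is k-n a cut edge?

After removing k-n, the path k-l-n still connects them, so the edge is not a bridge.

No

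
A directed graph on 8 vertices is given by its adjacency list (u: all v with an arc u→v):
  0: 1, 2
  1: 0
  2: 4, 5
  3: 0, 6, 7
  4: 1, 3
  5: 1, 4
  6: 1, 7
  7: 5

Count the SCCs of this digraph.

{0, 1, 2, 3, 4, 5, 6, 7} are all mutually reachable — one SCC of size 8.
That gives 1 strongly connected component.

1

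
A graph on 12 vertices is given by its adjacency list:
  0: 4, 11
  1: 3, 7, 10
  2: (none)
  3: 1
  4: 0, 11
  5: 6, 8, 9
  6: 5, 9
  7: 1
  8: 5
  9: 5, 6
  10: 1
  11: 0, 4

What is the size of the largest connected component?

2 is isolated — a component by itself.
Starting from 0 we can reach 0, 4, 11. That is one component of size 3.
Starting from 5 we can reach 5, 6, 8, 9. That is one component of size 4.
Starting from 1 we can reach 1, 3, 7, 10. That is one component of size 4.
The largest has 4 vertices.

4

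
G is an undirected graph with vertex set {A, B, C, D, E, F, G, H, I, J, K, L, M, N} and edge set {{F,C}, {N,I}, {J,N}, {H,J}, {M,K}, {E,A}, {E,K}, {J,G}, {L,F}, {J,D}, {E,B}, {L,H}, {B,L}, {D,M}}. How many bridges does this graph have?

6

The edges on the cycle E-B-L-H-J-D-M-K-E are not bridges since each lies on that cycle.
But removing E-A disconnects E from A; removing F-L disconnects F from L; removing N-I disconnects N from I; removing G-J disconnects G from J — these are bridges.
In total 6 edges are bridges.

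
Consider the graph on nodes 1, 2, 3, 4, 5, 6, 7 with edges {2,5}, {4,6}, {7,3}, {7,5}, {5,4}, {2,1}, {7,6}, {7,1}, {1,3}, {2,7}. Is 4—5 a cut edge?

No

After removing 4—5, the path 4-6-7-5 still connects them, so the edge is not a bridge.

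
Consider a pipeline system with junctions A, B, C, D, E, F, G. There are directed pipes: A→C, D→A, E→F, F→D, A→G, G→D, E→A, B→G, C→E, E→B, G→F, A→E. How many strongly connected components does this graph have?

1

{A, B, C, D, E, F, G} are all mutually reachable — one SCC of size 7.
That gives 1 strongly connected component.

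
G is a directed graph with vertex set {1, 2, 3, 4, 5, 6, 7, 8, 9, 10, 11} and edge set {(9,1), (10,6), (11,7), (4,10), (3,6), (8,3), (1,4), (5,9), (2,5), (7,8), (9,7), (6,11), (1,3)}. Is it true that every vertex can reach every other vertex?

There is no directed path from 4 to 5, so the graph is not strongly connected.

No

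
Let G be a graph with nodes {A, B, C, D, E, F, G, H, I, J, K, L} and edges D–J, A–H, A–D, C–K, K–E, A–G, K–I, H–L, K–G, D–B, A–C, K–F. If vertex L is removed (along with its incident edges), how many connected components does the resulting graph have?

1

With L gone, the remaining components are: {A, B, C, D, E, F, G, H, I, J, K}.
That is 1 component.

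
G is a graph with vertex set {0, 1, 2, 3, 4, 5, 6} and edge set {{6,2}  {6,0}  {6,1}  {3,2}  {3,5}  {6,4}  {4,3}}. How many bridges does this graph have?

The edges on the cycle 6-4-3-2-6 are not bridges since each lies on that cycle.
But removing 3 - 5 disconnects 3 from 5; removing 6 - 1 disconnects 6 from 1; removing 6 - 0 disconnects 6 from 0 — these are bridges.
That makes 3 bridges.

3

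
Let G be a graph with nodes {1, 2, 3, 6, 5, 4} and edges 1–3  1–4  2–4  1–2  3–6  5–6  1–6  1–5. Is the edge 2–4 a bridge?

No

After removing 2–4, the path 2-1-4 still connects them, so the edge is not a bridge.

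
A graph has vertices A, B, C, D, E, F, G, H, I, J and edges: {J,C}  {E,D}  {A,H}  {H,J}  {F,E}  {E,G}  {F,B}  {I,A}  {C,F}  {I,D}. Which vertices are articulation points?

E, F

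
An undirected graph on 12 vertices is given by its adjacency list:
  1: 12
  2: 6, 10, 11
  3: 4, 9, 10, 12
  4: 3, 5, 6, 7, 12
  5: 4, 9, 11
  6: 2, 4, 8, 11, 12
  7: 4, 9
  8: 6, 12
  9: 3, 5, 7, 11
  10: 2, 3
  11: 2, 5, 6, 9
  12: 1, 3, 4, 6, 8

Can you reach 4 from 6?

Yes

From 6 we can reach 1, 2, 3, 4, 5, 6, 7, 8, 9, 10, 11, 12, which includes 4.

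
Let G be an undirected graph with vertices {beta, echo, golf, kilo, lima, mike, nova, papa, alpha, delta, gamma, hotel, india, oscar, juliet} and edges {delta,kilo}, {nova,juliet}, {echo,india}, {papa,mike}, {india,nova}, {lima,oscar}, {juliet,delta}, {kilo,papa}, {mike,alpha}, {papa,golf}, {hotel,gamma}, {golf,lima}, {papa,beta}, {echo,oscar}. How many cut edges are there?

The edges on the cycle echo-india-nova-juliet-delta-kilo-papa-golf-lima-oscar-echo are not bridges since each lies on that cycle.
But removing hotel-gamma disconnects hotel from gamma; removing mike-papa disconnects mike from papa; removing beta-papa disconnects beta from papa; removing mike-alpha disconnects mike from alpha — these are bridges.
That makes 4 bridges.

4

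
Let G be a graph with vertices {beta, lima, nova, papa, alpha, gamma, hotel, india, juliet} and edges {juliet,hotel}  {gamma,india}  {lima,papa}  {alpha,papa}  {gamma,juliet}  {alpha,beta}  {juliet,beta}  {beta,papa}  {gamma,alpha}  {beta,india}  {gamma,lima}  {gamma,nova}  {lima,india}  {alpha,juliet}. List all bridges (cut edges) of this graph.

gamma-nova, hotel-juliet

The edges on the cycle gamma-alpha-beta-india-gamma are not bridges since each lies on that cycle.
But removing hotel–juliet disconnects hotel from juliet; removing nova–gamma disconnects nova from gamma — these are bridges.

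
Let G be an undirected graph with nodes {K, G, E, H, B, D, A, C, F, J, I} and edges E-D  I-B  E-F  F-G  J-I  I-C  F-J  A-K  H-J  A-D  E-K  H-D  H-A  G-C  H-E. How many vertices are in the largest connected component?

11

Starting from A we can reach A, B, C, D, E, F, G, H, I, J, K. That is one component of size 11.
The largest has 11 vertices.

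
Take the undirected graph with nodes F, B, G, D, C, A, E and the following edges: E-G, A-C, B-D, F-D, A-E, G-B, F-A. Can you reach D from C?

Yes

From C we can reach A, B, C, D, E, F, G, which includes D.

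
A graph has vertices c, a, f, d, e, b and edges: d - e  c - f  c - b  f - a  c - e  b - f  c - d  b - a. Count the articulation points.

1

Removing c increases the component count from 1 to 2, so c is a cut vertex.
By contrast removing e leaves 1 component; it is not a cut vertex. No other vertex is a cut vertex either.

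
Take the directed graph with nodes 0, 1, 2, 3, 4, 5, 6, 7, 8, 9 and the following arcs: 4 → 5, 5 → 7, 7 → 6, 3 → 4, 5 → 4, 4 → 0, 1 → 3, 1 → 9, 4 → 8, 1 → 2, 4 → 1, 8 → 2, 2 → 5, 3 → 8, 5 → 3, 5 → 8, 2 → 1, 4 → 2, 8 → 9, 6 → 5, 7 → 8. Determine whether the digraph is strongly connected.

No

There is no directed path from 9 to 1, so the graph is not strongly connected.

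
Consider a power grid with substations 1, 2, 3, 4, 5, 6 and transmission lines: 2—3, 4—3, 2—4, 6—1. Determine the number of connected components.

3

5 is isolated — a component by itself.
Starting from 1 we can reach 1, 6. That is one component of size 2.
Starting from 2 we can reach 2, 3, 4. That is one component of size 3.
Total: 3 components.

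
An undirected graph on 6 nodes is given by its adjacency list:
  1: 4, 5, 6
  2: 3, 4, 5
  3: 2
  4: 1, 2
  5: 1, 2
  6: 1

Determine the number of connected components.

1

Starting from 1 we can reach 1, 2, 3, 4, 5, 6. That is one component of size 6.
Total: 1 component.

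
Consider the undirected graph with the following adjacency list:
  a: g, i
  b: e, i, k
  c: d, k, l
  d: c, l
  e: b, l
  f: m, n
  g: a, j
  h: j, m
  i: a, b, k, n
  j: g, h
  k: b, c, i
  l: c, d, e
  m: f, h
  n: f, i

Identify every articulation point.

Removing i increases the component count from 1 to 2, so i is a cut vertex.
By contrast removing a leaves 1 component; it is not a cut vertex. No other vertex is a cut vertex either.

i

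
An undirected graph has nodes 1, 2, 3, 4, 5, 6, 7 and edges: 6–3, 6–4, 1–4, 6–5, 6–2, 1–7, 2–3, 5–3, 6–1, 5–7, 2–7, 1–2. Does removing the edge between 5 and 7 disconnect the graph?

After removing 5–7, the path 5-6-1-7 still connects them, so the edge is not a bridge.

No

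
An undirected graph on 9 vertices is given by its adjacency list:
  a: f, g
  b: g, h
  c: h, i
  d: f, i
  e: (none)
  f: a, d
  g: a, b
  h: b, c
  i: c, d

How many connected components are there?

e is isolated — a component by itself.
Starting from a we can reach a, b, c, d, f, g, h, i. That is one component of size 8.
Total: 2 components.

2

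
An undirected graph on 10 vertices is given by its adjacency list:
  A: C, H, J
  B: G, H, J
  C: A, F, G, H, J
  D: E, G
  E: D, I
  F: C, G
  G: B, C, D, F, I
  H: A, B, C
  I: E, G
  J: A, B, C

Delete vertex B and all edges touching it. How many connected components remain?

1

With B gone, the remaining components are: {A, C, D, E, F, G, H, I, J}.
That is 1 component.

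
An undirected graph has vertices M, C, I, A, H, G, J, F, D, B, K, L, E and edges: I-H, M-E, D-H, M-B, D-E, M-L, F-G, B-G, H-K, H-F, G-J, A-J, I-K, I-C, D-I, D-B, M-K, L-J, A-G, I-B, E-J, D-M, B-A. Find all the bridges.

The edges on the cycle D-I-H-F-G-J-L-M-D are not bridges since each lies on that cycle.
But removing I-C disconnects I from C — this is a bridge.

C-I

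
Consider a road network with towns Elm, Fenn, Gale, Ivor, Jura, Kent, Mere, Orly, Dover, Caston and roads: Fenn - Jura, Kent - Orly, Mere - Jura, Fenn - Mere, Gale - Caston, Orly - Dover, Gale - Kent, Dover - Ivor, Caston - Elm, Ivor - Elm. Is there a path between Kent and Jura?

No

The component containing Kent is {Elm, Gale, Ivor, Kent, Orly, Dover, Caston}, and Jura is not in it.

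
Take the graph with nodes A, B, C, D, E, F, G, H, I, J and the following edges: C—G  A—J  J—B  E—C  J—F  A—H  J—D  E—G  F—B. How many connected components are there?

3

I is isolated — a component by itself.
Starting from C we can reach C, E, G. That is one component of size 3.
Starting from A we can reach A, B, D, F, H, J. That is one component of size 6.
Total: 3 components.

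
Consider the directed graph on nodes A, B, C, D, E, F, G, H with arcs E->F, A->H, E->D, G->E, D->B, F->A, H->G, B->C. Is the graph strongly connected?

No

There is no directed path from B to A, so the graph is not strongly connected.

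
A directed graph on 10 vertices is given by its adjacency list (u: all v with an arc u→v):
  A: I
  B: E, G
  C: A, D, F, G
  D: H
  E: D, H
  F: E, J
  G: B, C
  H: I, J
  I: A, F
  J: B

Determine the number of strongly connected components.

{A, B, C, D, E, F, G, H, I, J} are all mutually reachable — one SCC of size 10.
That gives 1 strongly connected component.

1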